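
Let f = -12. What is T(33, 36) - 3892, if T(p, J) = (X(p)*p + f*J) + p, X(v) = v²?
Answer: 31646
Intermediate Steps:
T(p, J) = p + p³ - 12*J (T(p, J) = (p²*p - 12*J) + p = (p³ - 12*J) + p = p + p³ - 12*J)
T(33, 36) - 3892 = (33 + 33³ - 12*36) - 3892 = (33 + 35937 - 432) - 3892 = 35538 - 3892 = 31646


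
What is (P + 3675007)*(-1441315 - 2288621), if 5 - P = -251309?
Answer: -14644926045456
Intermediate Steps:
P = 251314 (P = 5 - 1*(-251309) = 5 + 251309 = 251314)
(P + 3675007)*(-1441315 - 2288621) = (251314 + 3675007)*(-1441315 - 2288621) = 3926321*(-3729936) = -14644926045456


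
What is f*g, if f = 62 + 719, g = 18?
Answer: 14058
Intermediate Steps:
f = 781
f*g = 781*18 = 14058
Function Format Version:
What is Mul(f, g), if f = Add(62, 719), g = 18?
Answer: 14058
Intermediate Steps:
f = 781
Mul(f, g) = Mul(781, 18) = 14058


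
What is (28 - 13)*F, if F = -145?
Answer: -2175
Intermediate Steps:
(28 - 13)*F = (28 - 13)*(-145) = 15*(-145) = -2175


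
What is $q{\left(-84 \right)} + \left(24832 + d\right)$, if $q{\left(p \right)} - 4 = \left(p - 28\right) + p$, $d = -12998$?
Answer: $11642$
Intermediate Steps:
$q{\left(p \right)} = -24 + 2 p$ ($q{\left(p \right)} = 4 + \left(\left(p - 28\right) + p\right) = 4 + \left(\left(-28 + p\right) + p\right) = 4 + \left(-28 + 2 p\right) = -24 + 2 p$)
$q{\left(-84 \right)} + \left(24832 + d\right) = \left(-24 + 2 \left(-84\right)\right) + \left(24832 - 12998\right) = \left(-24 - 168\right) + 11834 = -192 + 11834 = 11642$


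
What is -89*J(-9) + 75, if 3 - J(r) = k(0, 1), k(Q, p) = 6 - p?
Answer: 253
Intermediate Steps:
J(r) = -2 (J(r) = 3 - (6 - 1*1) = 3 - (6 - 1) = 3 - 1*5 = 3 - 5 = -2)
-89*J(-9) + 75 = -89*(-2) + 75 = 178 + 75 = 253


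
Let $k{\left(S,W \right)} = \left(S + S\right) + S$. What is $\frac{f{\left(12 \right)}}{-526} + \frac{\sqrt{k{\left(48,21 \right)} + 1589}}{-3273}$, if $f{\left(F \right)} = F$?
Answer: $- \frac{6}{263} - \frac{\sqrt{1733}}{3273} \approx -0.035533$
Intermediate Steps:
$k{\left(S,W \right)} = 3 S$ ($k{\left(S,W \right)} = 2 S + S = 3 S$)
$\frac{f{\left(12 \right)}}{-526} + \frac{\sqrt{k{\left(48,21 \right)} + 1589}}{-3273} = \frac{12}{-526} + \frac{\sqrt{3 \cdot 48 + 1589}}{-3273} = 12 \left(- \frac{1}{526}\right) + \sqrt{144 + 1589} \left(- \frac{1}{3273}\right) = - \frac{6}{263} + \sqrt{1733} \left(- \frac{1}{3273}\right) = - \frac{6}{263} - \frac{\sqrt{1733}}{3273}$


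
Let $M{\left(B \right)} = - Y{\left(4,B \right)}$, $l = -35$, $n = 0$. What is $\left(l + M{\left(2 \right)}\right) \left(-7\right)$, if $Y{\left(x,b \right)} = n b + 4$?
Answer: $273$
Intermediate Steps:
$Y{\left(x,b \right)} = 4$ ($Y{\left(x,b \right)} = 0 b + 4 = 0 + 4 = 4$)
$M{\left(B \right)} = -4$ ($M{\left(B \right)} = \left(-1\right) 4 = -4$)
$\left(l + M{\left(2 \right)}\right) \left(-7\right) = \left(-35 - 4\right) \left(-7\right) = \left(-39\right) \left(-7\right) = 273$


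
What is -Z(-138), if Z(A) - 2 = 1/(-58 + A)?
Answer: -391/196 ≈ -1.9949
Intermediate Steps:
Z(A) = 2 + 1/(-58 + A)
-Z(-138) = -(-115 + 2*(-138))/(-58 - 138) = -(-115 - 276)/(-196) = -(-1)*(-391)/196 = -1*391/196 = -391/196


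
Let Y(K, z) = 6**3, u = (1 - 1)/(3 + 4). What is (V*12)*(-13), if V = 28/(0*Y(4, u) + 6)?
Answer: -728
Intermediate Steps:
u = 0 (u = 0/7 = 0*(1/7) = 0)
Y(K, z) = 216
V = 14/3 (V = 28/(0*216 + 6) = 28/(0 + 6) = 28/6 = 28*(1/6) = 14/3 ≈ 4.6667)
(V*12)*(-13) = ((14/3)*12)*(-13) = 56*(-13) = -728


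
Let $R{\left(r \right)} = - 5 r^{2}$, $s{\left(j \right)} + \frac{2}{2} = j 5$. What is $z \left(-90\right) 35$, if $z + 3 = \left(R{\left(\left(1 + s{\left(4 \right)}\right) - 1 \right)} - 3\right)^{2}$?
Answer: $-10296912150$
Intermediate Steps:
$s{\left(j \right)} = -1 + 5 j$ ($s{\left(j \right)} = -1 + j 5 = -1 + 5 j$)
$z = 3268861$ ($z = -3 + \left(- 5 \left(\left(1 + \left(-1 + 5 \cdot 4\right)\right) - 1\right)^{2} - 3\right)^{2} = -3 + \left(- 5 \left(\left(1 + \left(-1 + 20\right)\right) - 1\right)^{2} - 3\right)^{2} = -3 + \left(- 5 \left(\left(1 + 19\right) - 1\right)^{2} - 3\right)^{2} = -3 + \left(- 5 \left(20 - 1\right)^{2} - 3\right)^{2} = -3 + \left(- 5 \cdot 19^{2} - 3\right)^{2} = -3 + \left(\left(-5\right) 361 - 3\right)^{2} = -3 + \left(-1805 - 3\right)^{2} = -3 + \left(-1808\right)^{2} = -3 + 3268864 = 3268861$)
$z \left(-90\right) 35 = 3268861 \left(-90\right) 35 = \left(-294197490\right) 35 = -10296912150$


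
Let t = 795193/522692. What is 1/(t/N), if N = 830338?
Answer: 434011029896/795193 ≈ 5.4579e+5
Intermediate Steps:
t = 795193/522692 (t = 795193*(1/522692) = 795193/522692 ≈ 1.5213)
1/(t/N) = 1/((795193/522692)/830338) = 1/((795193/522692)*(1/830338)) = 1/(795193/434011029896) = 434011029896/795193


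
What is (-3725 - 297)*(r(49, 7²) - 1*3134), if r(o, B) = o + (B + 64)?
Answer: 11953384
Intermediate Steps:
r(o, B) = 64 + B + o (r(o, B) = o + (64 + B) = 64 + B + o)
(-3725 - 297)*(r(49, 7²) - 1*3134) = (-3725 - 297)*((64 + 7² + 49) - 1*3134) = -4022*((64 + 49 + 49) - 3134) = -4022*(162 - 3134) = -4022*(-2972) = 11953384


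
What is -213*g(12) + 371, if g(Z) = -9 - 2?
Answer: 2714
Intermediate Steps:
g(Z) = -11
-213*g(12) + 371 = -213*(-11) + 371 = 2343 + 371 = 2714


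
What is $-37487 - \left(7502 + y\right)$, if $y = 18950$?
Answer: $-63939$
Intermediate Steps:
$-37487 - \left(7502 + y\right) = -37487 - \left(7502 + 18950\right) = -37487 - 26452 = -63939$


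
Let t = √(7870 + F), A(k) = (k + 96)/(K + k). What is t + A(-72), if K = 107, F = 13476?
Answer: 24/35 + √21346 ≈ 146.79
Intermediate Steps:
A(k) = (96 + k)/(107 + k) (A(k) = (k + 96)/(107 + k) = (96 + k)/(107 + k))
t = √21346 (t = √(7870 + 13476) = √21346 ≈ 146.10)
t + A(-72) = √21346 + (96 - 72)/(107 - 72) = √21346 + 24/35 = 24/35 + √21346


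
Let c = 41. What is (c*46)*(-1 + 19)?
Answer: 33948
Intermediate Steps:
(c*46)*(-1 + 19) = (41*46)*(-1 + 19) = 1886*18 = 33948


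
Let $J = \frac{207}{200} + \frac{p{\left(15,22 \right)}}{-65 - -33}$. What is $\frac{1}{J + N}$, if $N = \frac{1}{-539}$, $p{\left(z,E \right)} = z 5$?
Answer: $- \frac{431200}{565133} \approx -0.76301$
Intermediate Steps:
$p{\left(z,E \right)} = 5 z$
$N = - \frac{1}{539} \approx -0.0018553$
$J = - \frac{1047}{800}$ ($J = \frac{207}{200} + \frac{5 \cdot 15}{-65 - -33} = 207 \cdot \frac{1}{200} + \frac{75}{-65 + 33} = \frac{207}{200} + \frac{75}{-32} = \frac{207}{200} + 75 \left(- \frac{1}{32}\right) = \frac{207}{200} - \frac{75}{32} = - \frac{1047}{800} \approx -1.3088$)
$\frac{1}{J + N} = \frac{1}{- \frac{1047}{800} - \frac{1}{539}} = \frac{1}{- \frac{565133}{431200}} = - \frac{431200}{565133}$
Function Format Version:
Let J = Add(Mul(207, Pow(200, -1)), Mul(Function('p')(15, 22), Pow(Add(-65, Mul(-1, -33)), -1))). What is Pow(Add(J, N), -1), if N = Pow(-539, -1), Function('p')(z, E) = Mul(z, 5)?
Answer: Rational(-431200, 565133) ≈ -0.76301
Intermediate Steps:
Function('p')(z, E) = Mul(5, z)
N = Rational(-1, 539) ≈ -0.0018553
J = Rational(-1047, 800) (J = Add(Mul(207, Pow(200, -1)), Mul(Mul(5, 15), Pow(Add(-65, Mul(-1, -33)), -1))) = Add(Mul(207, Rational(1, 200)), Mul(75, Pow(Add(-65, 33), -1))) = Add(Rational(207, 200), Mul(75, Pow(-32, -1))) = Add(Rational(207, 200), Mul(75, Rational(-1, 32))) = Add(Rational(207, 200), Rational(-75, 32)) = Rational(-1047, 800) ≈ -1.3088)
Pow(Add(J, N), -1) = Pow(Add(Rational(-1047, 800), Rational(-1, 539)), -1) = Pow(Rational(-565133, 431200), -1) = Rational(-431200, 565133)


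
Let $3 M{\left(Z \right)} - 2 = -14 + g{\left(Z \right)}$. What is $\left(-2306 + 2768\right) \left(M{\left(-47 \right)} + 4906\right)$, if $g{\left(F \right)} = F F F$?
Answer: $-13724018$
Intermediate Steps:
$g{\left(F \right)} = F^{3}$ ($g{\left(F \right)} = F^{2} F = F^{3}$)
$M{\left(Z \right)} = -4 + \frac{Z^{3}}{3}$ ($M{\left(Z \right)} = \frac{2}{3} + \frac{-14 + Z^{3}}{3} = \frac{2}{3} + \left(- \frac{14}{3} + \frac{Z^{3}}{3}\right) = -4 + \frac{Z^{3}}{3}$)
$\left(-2306 + 2768\right) \left(M{\left(-47 \right)} + 4906\right) = \left(-2306 + 2768\right) \left(\left(-4 + \frac{\left(-47\right)^{3}}{3}\right) + 4906\right) = 462 \left(\left(-4 + \frac{1}{3} \left(-103823\right)\right) + 4906\right) = 462 \left(\left(-4 - \frac{103823}{3}\right) + 4906\right) = 462 \left(- \frac{103835}{3} + 4906\right) = 462 \left(- \frac{89117}{3}\right) = -13724018$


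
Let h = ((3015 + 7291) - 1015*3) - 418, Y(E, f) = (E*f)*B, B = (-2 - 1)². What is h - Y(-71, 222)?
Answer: 148701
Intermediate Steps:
B = 9 (B = (-3)² = 9)
Y(E, f) = 9*E*f (Y(E, f) = (E*f)*9 = 9*E*f)
h = 6843 (h = (10306 - 3045) - 418 = 7261 - 418 = 6843)
h - Y(-71, 222) = 6843 - 9*(-71)*222 = 6843 - 1*(-141858) = 6843 + 141858 = 148701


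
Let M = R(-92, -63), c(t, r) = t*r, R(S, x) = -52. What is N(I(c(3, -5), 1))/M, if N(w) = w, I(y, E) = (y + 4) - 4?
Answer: 15/52 ≈ 0.28846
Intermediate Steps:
c(t, r) = r*t
I(y, E) = y (I(y, E) = (4 + y) - 4 = y)
M = -52
N(I(c(3, -5), 1))/M = -5*3/(-52) = -15*(-1/52) = 15/52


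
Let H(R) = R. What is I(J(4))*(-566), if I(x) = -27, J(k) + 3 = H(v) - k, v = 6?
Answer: 15282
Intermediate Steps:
J(k) = 3 - k (J(k) = -3 + (6 - k) = 3 - k)
I(J(4))*(-566) = -27*(-566) = 15282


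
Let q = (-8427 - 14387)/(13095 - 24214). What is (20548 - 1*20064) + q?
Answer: 5404410/11119 ≈ 486.05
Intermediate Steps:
q = 22814/11119 (q = -22814/(-11119) = -22814*(-1/11119) = 22814/11119 ≈ 2.0518)
(20548 - 1*20064) + q = (20548 - 1*20064) + 22814/11119 = (20548 - 20064) + 22814/11119 = 484 + 22814/11119 = 5404410/11119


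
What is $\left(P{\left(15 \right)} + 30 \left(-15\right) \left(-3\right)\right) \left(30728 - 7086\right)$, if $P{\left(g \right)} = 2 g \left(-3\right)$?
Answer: $29788920$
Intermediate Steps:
$P{\left(g \right)} = - 6 g$
$\left(P{\left(15 \right)} + 30 \left(-15\right) \left(-3\right)\right) \left(30728 - 7086\right) = \left(\left(-6\right) 15 + 30 \left(-15\right) \left(-3\right)\right) \left(30728 - 7086\right) = \left(-90 - -1350\right) 23642 = \left(-90 + 1350\right) 23642 = 1260 \cdot 23642 = 29788920$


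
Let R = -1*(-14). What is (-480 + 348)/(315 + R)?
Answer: -132/329 ≈ -0.40122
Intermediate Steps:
R = 14
(-480 + 348)/(315 + R) = (-480 + 348)/(315 + 14) = -132/329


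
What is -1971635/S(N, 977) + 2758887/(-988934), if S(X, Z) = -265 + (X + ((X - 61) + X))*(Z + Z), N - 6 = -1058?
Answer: -15393327559931/6216718992322 ≈ -2.4761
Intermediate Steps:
N = -1052 (N = 6 - 1058 = -1052)
S(X, Z) = -265 + 2*Z*(-61 + 3*X) (S(X, Z) = -265 + (X + ((-61 + X) + X))*(2*Z) = -265 + (X + (-61 + 2*X))*(2*Z) = -265 + (-61 + 3*X)*(2*Z) = -265 + 2*Z*(-61 + 3*X))
-1971635/S(N, 977) + 2758887/(-988934) = -1971635/(-265 - 122*977 + 6*(-1052)*977) + 2758887/(-988934) = -1971635/(-265 - 119194 - 6166824) + 2758887*(-1/988934) = -1971635/(-6286283) - 2758887/988934 = -1971635*(-1/6286283) - 2758887/988934 = 1971635/6286283 - 2758887/988934 = -15393327559931/6216718992322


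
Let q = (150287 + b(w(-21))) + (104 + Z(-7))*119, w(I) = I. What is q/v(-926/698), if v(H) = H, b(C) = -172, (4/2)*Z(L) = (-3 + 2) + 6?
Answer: -113626373/926 ≈ -1.2271e+5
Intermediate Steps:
Z(L) = 5/2 (Z(L) = ((-3 + 2) + 6)/2 = (-1 + 6)/2 = (½)*5 = 5/2)
q = 325577/2 (q = (150287 - 172) + (104 + 5/2)*119 = 150115 + (213/2)*119 = 150115 + 25347/2 = 325577/2 ≈ 1.6279e+5)
q/v(-926/698) = 325577/(2*((-926/698))) = 325577/(2*((-926*1/698))) = 325577/(2*(-463/349)) = (325577/2)*(-349/463) = -113626373/926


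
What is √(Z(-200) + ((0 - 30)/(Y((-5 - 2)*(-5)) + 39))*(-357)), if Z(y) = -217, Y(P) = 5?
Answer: √12782/22 ≈ 5.1390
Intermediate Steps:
√(Z(-200) + ((0 - 30)/(Y((-5 - 2)*(-5)) + 39))*(-357)) = √(-217 + ((0 - 30)/(5 + 39))*(-357)) = √(-217 - 30/44*(-357)) = √(-217 - 30*1/44*(-357)) = √(-217 - 15/22*(-357)) = √(-217 + 5355/22) = √(581/22) = √12782/22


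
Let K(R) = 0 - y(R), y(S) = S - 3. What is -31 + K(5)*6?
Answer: -43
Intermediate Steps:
y(S) = -3 + S
K(R) = 3 - R (K(R) = 0 - (-3 + R) = 0 + (3 - R) = 3 - R)
-31 + K(5)*6 = -31 + (3 - 1*5)*6 = -31 + (3 - 5)*6 = -31 - 2*6 = -31 - 12 = -43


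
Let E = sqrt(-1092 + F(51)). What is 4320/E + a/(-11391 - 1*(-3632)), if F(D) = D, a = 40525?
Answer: -40525/7759 - 1440*I*sqrt(1041)/347 ≈ -5.223 - 133.89*I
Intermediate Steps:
E = I*sqrt(1041) (E = sqrt(-1092 + 51) = sqrt(-1041) = I*sqrt(1041) ≈ 32.265*I)
4320/E + a/(-11391 - 1*(-3632)) = 4320/((I*sqrt(1041))) + 40525/(-11391 - 1*(-3632)) = 4320*(-I*sqrt(1041)/1041) + 40525/(-11391 + 3632) = -1440*I*sqrt(1041)/347 + 40525/(-7759) = -1440*I*sqrt(1041)/347 + 40525*(-1/7759) = -1440*I*sqrt(1041)/347 - 40525/7759 = -40525/7759 - 1440*I*sqrt(1041)/347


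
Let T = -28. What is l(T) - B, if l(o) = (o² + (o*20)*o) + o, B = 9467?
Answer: 6969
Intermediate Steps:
l(o) = o + 21*o² (l(o) = (o² + (20*o)*o) + o = (o² + 20*o²) + o = 21*o² + o = o + 21*o²)
l(T) - B = -28*(1 + 21*(-28)) - 1*9467 = -28*(1 - 588) - 9467 = -28*(-587) - 9467 = 16436 - 9467 = 6969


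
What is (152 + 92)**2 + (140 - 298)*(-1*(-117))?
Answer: 41050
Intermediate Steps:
(152 + 92)**2 + (140 - 298)*(-1*(-117)) = 244**2 - 158*117 = 59536 - 18486 = 41050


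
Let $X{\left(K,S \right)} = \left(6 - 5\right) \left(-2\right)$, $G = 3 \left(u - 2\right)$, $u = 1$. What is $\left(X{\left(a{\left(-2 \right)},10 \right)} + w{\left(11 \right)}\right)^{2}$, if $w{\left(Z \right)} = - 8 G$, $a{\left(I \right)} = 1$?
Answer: $484$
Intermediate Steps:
$G = -3$ ($G = 3 \left(1 - 2\right) = 3 \left(-1\right) = -3$)
$X{\left(K,S \right)} = -2$ ($X{\left(K,S \right)} = 1 \left(-2\right) = -2$)
$w{\left(Z \right)} = 24$ ($w{\left(Z \right)} = \left(-8\right) \left(-3\right) = 24$)
$\left(X{\left(a{\left(-2 \right)},10 \right)} + w{\left(11 \right)}\right)^{2} = \left(-2 + 24\right)^{2} = 22^{2} = 484$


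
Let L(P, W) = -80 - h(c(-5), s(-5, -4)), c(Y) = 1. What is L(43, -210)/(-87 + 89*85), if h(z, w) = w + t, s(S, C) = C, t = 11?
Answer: -87/7478 ≈ -0.011634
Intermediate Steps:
h(z, w) = 11 + w (h(z, w) = w + 11 = 11 + w)
L(P, W) = -87 (L(P, W) = -80 - (11 - 4) = -80 - 1*7 = -80 - 7 = -87)
L(43, -210)/(-87 + 89*85) = -87/(-87 + 89*85) = -87/(-87 + 7565) = -87/7478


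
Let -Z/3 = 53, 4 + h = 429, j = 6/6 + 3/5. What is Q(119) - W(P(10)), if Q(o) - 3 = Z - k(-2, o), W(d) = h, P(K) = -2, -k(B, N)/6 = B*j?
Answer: -3001/5 ≈ -600.20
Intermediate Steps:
j = 8/5 (j = 6*(1/6) + 3*(1/5) = 1 + 3/5 = 8/5 ≈ 1.6000)
h = 425 (h = -4 + 429 = 425)
k(B, N) = -48*B/5 (k(B, N) = -6*B*8/5 = -48*B/5)
Z = -159 (Z = -3*53 = -159)
W(d) = 425
Q(o) = -876/5 (Q(o) = 3 + (-159 - (-48)*(-2)/5) = 3 + (-159 - 1*96/5) = 3 + (-159 - 96/5) = 3 - 891/5 = -876/5)
Q(119) - W(P(10)) = -876/5 - 1*425 = -876/5 - 425 = -3001/5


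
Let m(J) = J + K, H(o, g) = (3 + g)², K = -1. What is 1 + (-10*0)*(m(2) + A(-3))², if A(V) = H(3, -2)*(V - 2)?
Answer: 1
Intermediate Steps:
m(J) = -1 + J (m(J) = J - 1 = -1 + J)
A(V) = -2 + V (A(V) = (3 - 2)²*(V - 2) = 1²*(-2 + V) = 1*(-2 + V) = -2 + V)
1 + (-10*0)*(m(2) + A(-3))² = 1 + (-10*0)*((-1 + 2) + (-2 - 3))² = 1 + 0*(1 - 5)² = 1 + 0*(-4)² = 1 + 0*16 = 1 + 0 = 1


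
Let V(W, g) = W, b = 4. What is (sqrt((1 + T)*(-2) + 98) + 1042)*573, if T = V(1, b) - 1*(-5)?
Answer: 597066 + 1146*sqrt(21) ≈ 6.0232e+5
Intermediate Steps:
T = 6 (T = 1 - 1*(-5) = 1 + 5 = 6)
(sqrt((1 + T)*(-2) + 98) + 1042)*573 = (sqrt((1 + 6)*(-2) + 98) + 1042)*573 = (sqrt(7*(-2) + 98) + 1042)*573 = (sqrt(-14 + 98) + 1042)*573 = (sqrt(84) + 1042)*573 = (2*sqrt(21) + 1042)*573 = (1042 + 2*sqrt(21))*573 = 597066 + 1146*sqrt(21)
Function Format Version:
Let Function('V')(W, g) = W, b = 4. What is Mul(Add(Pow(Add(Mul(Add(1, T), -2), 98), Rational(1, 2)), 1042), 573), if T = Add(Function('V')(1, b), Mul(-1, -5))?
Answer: Add(597066, Mul(1146, Pow(21, Rational(1, 2)))) ≈ 6.0232e+5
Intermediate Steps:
T = 6 (T = Add(1, Mul(-1, -5)) = Add(1, 5) = 6)
Mul(Add(Pow(Add(Mul(Add(1, T), -2), 98), Rational(1, 2)), 1042), 573) = Mul(Add(Pow(Add(Mul(Add(1, 6), -2), 98), Rational(1, 2)), 1042), 573) = Mul(Add(Pow(Add(Mul(7, -2), 98), Rational(1, 2)), 1042), 573) = Mul(Add(Pow(Add(-14, 98), Rational(1, 2)), 1042), 573) = Mul(Add(Pow(84, Rational(1, 2)), 1042), 573) = Mul(Add(Mul(2, Pow(21, Rational(1, 2))), 1042), 573) = Mul(Add(1042, Mul(2, Pow(21, Rational(1, 2)))), 573) = Add(597066, Mul(1146, Pow(21, Rational(1, 2))))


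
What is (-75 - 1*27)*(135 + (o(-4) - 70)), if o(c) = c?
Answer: -6222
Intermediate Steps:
(-75 - 1*27)*(135 + (o(-4) - 70)) = (-75 - 1*27)*(135 + (-4 - 70)) = (-75 - 27)*(135 - 74) = -102*61 = -6222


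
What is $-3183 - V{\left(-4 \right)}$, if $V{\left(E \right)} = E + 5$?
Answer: $-3184$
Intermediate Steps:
$V{\left(E \right)} = 5 + E$
$-3183 - V{\left(-4 \right)} = -3183 - \left(5 - 4\right) = -3183 - 1 = -3184$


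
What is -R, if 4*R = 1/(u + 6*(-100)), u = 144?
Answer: 1/1824 ≈ 0.00054825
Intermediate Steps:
R = -1/1824 (R = 1/(4*(144 + 6*(-100))) = 1/(4*(144 - 600)) = (1/4)/(-456) = (1/4)*(-1/456) = -1/1824 ≈ -0.00054825)
-R = -1*(-1/1824) = 1/1824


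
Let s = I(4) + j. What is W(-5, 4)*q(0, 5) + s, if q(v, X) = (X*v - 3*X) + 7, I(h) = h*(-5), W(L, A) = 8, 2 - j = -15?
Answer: -67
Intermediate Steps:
j = 17 (j = 2 - 1*(-15) = 2 + 15 = 17)
I(h) = -5*h
q(v, X) = 7 - 3*X + X*v (q(v, X) = (-3*X + X*v) + 7 = 7 - 3*X + X*v)
s = -3 (s = -5*4 + 17 = -20 + 17 = -3)
W(-5, 4)*q(0, 5) + s = 8*(7 - 3*5 + 5*0) - 3 = 8*(7 - 15 + 0) - 3 = 8*(-8) - 3 = -64 - 3 = -67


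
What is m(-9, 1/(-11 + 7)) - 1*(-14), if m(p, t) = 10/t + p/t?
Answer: 10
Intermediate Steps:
m(-9, 1/(-11 + 7)) - 1*(-14) = (10 - 9)/(1/(-11 + 7)) - 1*(-14) = 1/1/(-4) + 14 = 1/(-¼) + 14 = -4*1 + 14 = -4 + 14 = 10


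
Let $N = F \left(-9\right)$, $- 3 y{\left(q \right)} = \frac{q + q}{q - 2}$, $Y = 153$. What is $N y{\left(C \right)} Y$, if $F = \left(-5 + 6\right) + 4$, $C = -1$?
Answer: $1530$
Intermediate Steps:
$F = 5$ ($F = 1 + 4 = 5$)
$y{\left(q \right)} = - \frac{2 q}{3 \left(-2 + q\right)}$ ($y{\left(q \right)} = - \frac{\left(q + q\right) \frac{1}{q - 2}}{3} = - \frac{2 q \frac{1}{-2 + q}}{3} = - \frac{2 q}{3 \left(-2 + q\right)}$)
$N = -45$ ($N = 5 \left(-9\right) = -45$)
$N y{\left(C \right)} Y = - 45 \left(-2\right) \left(-1\right) \frac{1}{-6 + 3 \left(-1\right)} 153 = - 45 \left(-2\right) \left(-1\right) \frac{1}{-6 - 3} \cdot 153 = - 45 \left(-2\right) \left(-1\right) \frac{1}{-9} \cdot 153 = - 45 \left(-2\right) \left(-1\right) \left(- \frac{1}{9}\right) 153 = - 45 \left(\left(- \frac{2}{9}\right) 153\right) = \left(-45\right) \left(-34\right) = 1530$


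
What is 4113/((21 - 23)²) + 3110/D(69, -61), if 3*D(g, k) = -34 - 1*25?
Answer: 205347/236 ≈ 870.11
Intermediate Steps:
D(g, k) = -59/3 (D(g, k) = (-34 - 1*25)/3 = (-34 - 25)/3 = (⅓)*(-59) = -59/3)
4113/((21 - 23)²) + 3110/D(69, -61) = 4113/((21 - 23)²) + 3110/(-59/3) = 4113/((-2)²) + 3110*(-3/59) = 4113/4 - 9330/59 = 205347/236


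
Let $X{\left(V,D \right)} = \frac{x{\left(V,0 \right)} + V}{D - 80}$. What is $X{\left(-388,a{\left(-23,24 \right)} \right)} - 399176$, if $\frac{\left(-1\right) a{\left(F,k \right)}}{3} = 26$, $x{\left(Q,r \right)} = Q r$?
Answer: $- \frac{31534710}{79} \approx -3.9917 \cdot 10^{5}$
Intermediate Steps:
$a{\left(F,k \right)} = -78$ ($a{\left(F,k \right)} = \left(-3\right) 26 = -78$)
$X{\left(V,D \right)} = \frac{V}{-80 + D}$ ($X{\left(V,D \right)} = \frac{V 0 + V}{D - 80} = \frac{0 + V}{-80 + D} = \frac{V}{-80 + D}$)
$X{\left(-388,a{\left(-23,24 \right)} \right)} - 399176 = - \frac{388}{-80 - 78} - 399176 = - \frac{388}{-158} - 399176 = \left(-388\right) \left(- \frac{1}{158}\right) - 399176 = \frac{194}{79} - 399176 = - \frac{31534710}{79}$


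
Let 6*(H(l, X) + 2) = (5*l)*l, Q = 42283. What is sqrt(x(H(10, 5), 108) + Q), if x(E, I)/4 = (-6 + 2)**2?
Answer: sqrt(42347) ≈ 205.78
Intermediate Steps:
H(l, X) = -2 + 5*l**2/6 (H(l, X) = -2 + ((5*l)*l)/6 = -2 + (5*l**2)/6 = -2 + 5*l**2/6)
x(E, I) = 64 (x(E, I) = 4*(-6 + 2)**2 = 4*(-4)**2 = 4*16 = 64)
sqrt(x(H(10, 5), 108) + Q) = sqrt(64 + 42283) = sqrt(42347)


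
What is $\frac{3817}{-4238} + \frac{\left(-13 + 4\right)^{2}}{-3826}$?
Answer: $- \frac{3736780}{4053647} \approx -0.92183$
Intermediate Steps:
$\frac{3817}{-4238} + \frac{\left(-13 + 4\right)^{2}}{-3826} = 3817 \left(- \frac{1}{4238}\right) + \left(-9\right)^{2} \left(- \frac{1}{3826}\right) = - \frac{3817}{4238} + 81 \left(- \frac{1}{3826}\right) = - \frac{3817}{4238} - \frac{81}{3826} = - \frac{3736780}{4053647}$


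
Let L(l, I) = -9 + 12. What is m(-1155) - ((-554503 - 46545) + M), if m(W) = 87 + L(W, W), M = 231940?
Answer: 369198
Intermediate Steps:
L(l, I) = 3
m(W) = 90 (m(W) = 87 + 3 = 90)
m(-1155) - ((-554503 - 46545) + M) = 90 - ((-554503 - 46545) + 231940) = 90 - (-601048 + 231940) = 90 - 1*(-369108) = 90 + 369108 = 369198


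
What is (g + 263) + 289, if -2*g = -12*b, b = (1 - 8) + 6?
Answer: 546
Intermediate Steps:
b = -1 (b = -7 + 6 = -1)
g = -6 (g = -(-6)*(-1) = -½*12 = -6)
(g + 263) + 289 = (-6 + 263) + 289 = 257 + 289 = 546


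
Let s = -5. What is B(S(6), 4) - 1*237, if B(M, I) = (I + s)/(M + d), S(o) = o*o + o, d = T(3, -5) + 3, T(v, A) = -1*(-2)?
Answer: -11140/47 ≈ -237.02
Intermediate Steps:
T(v, A) = 2
d = 5 (d = 2 + 3 = 5)
S(o) = o + o² (S(o) = o² + o = o + o²)
B(M, I) = (-5 + I)/(5 + M) (B(M, I) = (I - 5)/(M + 5) = (-5 + I)/(5 + M))
B(S(6), 4) - 1*237 = (-5 + 4)/(5 + 6*(1 + 6)) - 1*237 = -1/(5 + 6*7) - 237 = -1/(5 + 42) - 237 = -1/47 - 237 = -11140/47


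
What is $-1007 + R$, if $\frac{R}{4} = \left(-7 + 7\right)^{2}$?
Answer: $-1007$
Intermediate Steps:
$R = 0$ ($R = 4 \left(-7 + 7\right)^{2} = 4 \cdot 0^{2} = 4 \cdot 0 = 0$)
$-1007 + R = -1007 + 0 = -1007$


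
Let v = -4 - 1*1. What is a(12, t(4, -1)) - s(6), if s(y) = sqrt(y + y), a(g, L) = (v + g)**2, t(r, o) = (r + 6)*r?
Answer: 49 - 2*sqrt(3) ≈ 45.536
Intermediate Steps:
t(r, o) = r*(6 + r) (t(r, o) = (6 + r)*r = r*(6 + r))
v = -5 (v = -4 - 1 = -5)
a(g, L) = (-5 + g)**2
s(y) = sqrt(2)*sqrt(y) (s(y) = sqrt(2*y) = sqrt(2)*sqrt(y))
a(12, t(4, -1)) - s(6) = (-5 + 12)**2 - sqrt(2)*sqrt(6) = 7**2 - 2*sqrt(3) = 49 - 2*sqrt(3)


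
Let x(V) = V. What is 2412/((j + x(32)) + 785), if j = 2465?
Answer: 402/547 ≈ 0.73492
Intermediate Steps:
2412/((j + x(32)) + 785) = 2412/((2465 + 32) + 785) = 2412/(2497 + 785) = 2412/3282 = 2412*(1/3282) = 402/547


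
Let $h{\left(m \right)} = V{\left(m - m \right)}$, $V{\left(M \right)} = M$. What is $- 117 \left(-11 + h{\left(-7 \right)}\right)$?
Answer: $1287$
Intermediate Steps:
$h{\left(m \right)} = 0$ ($h{\left(m \right)} = m - m = 0$)
$- 117 \left(-11 + h{\left(-7 \right)}\right) = - 117 \left(-11 + 0\right) = \left(-117\right) \left(-11\right) = 1287$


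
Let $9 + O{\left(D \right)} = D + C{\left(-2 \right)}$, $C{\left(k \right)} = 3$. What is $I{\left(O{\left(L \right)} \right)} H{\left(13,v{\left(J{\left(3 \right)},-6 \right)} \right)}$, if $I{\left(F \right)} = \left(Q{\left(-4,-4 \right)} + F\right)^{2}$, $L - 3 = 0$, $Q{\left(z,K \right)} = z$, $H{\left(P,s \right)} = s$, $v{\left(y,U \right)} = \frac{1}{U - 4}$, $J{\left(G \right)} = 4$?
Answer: $- \frac{49}{10} \approx -4.9$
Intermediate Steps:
$v{\left(y,U \right)} = \frac{1}{-4 + U}$
$L = 3$ ($L = 3 + 0 = 3$)
$O{\left(D \right)} = -6 + D$ ($O{\left(D \right)} = -9 + \left(D + 3\right) = -9 + \left(3 + D\right) = -6 + D$)
$I{\left(F \right)} = \left(-4 + F\right)^{2}$
$I{\left(O{\left(L \right)} \right)} H{\left(13,v{\left(J{\left(3 \right)},-6 \right)} \right)} = \frac{\left(-4 + \left(-6 + 3\right)\right)^{2}}{-4 - 6} = \frac{\left(-4 - 3\right)^{2}}{-10} = \left(-7\right)^{2} \left(- \frac{1}{10}\right) = 49 \left(- \frac{1}{10}\right) = - \frac{49}{10}$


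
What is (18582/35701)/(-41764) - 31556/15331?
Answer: -1238179041427/601546709018 ≈ -2.0583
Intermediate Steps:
(18582/35701)/(-41764) - 31556/15331 = (18582*(1/35701))*(-1/41764) - 31556*1/15331 = (978/1879)*(-1/41764) - 31556/15331 = -489/39237278 - 31556/15331 = -1238179041427/601546709018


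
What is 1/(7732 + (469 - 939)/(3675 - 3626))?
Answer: 49/378398 ≈ 0.00012949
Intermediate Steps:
1/(7732 + (469 - 939)/(3675 - 3626)) = 1/(7732 - 470/49) = 1/(378398/49) = 49/378398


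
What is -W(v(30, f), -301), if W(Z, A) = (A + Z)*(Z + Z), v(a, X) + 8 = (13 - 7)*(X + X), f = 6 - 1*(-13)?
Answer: 35640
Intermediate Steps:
f = 19 (f = 6 + 13 = 19)
v(a, X) = -8 + 12*X (v(a, X) = -8 + (13 - 7)*(X + X) = -8 + 6*(2*X) = -8 + 12*X)
W(Z, A) = 2*Z*(A + Z) (W(Z, A) = (A + Z)*(2*Z) = 2*Z*(A + Z))
-W(v(30, f), -301) = -2*(-8 + 12*19)*(-301 + (-8 + 12*19)) = -2*(-8 + 228)*(-301 + (-8 + 228)) = -2*220*(-301 + 220) = -2*220*(-81) = -1*(-35640) = 35640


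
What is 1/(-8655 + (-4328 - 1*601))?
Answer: -1/13584 ≈ -7.3616e-5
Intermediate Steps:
1/(-8655 + (-4328 - 1*601)) = 1/(-8655 + (-4328 - 601)) = 1/(-8655 - 4929) = 1/(-13584) = -1/13584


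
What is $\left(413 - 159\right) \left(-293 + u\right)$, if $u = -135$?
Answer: $-108712$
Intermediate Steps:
$\left(413 - 159\right) \left(-293 + u\right) = \left(413 - 159\right) \left(-293 - 135\right) = 254 \left(-428\right) = -108712$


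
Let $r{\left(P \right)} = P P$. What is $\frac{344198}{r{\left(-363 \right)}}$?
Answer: $\frac{344198}{131769} \approx 2.6121$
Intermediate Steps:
$r{\left(P \right)} = P^{2}$
$\frac{344198}{r{\left(-363 \right)}} = \frac{344198}{\left(-363\right)^{2}} = \frac{344198}{131769}$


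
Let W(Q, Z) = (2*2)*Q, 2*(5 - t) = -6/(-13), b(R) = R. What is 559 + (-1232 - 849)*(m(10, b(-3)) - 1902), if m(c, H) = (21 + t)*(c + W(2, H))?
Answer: 38913643/13 ≈ 2.9934e+6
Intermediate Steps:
t = 62/13 (t = 5 - (-3)/(-13) = 5 - (-3)*(-1)/13 = 5 - 1/2*6/13 = 5 - 3/13 = 62/13 ≈ 4.7692)
W(Q, Z) = 4*Q
m(c, H) = 2680/13 + 335*c/13 (m(c, H) = (21 + 62/13)*(c + 4*2) = 335*(c + 8)/13 = 335*(8 + c)/13 = 2680/13 + 335*c/13)
559 + (-1232 - 849)*(m(10, b(-3)) - 1902) = 559 + (-1232 - 849)*((2680/13 + (335/13)*10) - 1902) = 559 - 2081*((2680/13 + 3350/13) - 1902) = 559 - 2081*(6030/13 - 1902) = 559 - 2081*(-18696/13) = 559 + 38906376/13 = 38913643/13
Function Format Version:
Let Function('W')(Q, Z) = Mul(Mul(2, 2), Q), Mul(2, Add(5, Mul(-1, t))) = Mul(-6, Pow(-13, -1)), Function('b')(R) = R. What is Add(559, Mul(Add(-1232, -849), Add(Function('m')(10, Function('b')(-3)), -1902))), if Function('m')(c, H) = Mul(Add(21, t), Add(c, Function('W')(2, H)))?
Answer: Rational(38913643, 13) ≈ 2.9934e+6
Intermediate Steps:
t = Rational(62, 13) (t = Add(5, Mul(Rational(-1, 2), Mul(-6, Pow(-13, -1)))) = Add(5, Mul(Rational(-1, 2), Mul(-6, Rational(-1, 13)))) = Add(5, Mul(Rational(-1, 2), Rational(6, 13))) = Add(5, Rational(-3, 13)) = Rational(62, 13) ≈ 4.7692)
Function('W')(Q, Z) = Mul(4, Q)
Function('m')(c, H) = Add(Rational(2680, 13), Mul(Rational(335, 13), c)) (Function('m')(c, H) = Mul(Add(21, Rational(62, 13)), Add(c, Mul(4, 2))) = Mul(Rational(335, 13), Add(c, 8)) = Mul(Rational(335, 13), Add(8, c)) = Add(Rational(2680, 13), Mul(Rational(335, 13), c)))
Add(559, Mul(Add(-1232, -849), Add(Function('m')(10, Function('b')(-3)), -1902))) = Add(559, Mul(Add(-1232, -849), Add(Add(Rational(2680, 13), Mul(Rational(335, 13), 10)), -1902))) = Add(559, Mul(-2081, Add(Add(Rational(2680, 13), Rational(3350, 13)), -1902))) = Add(559, Mul(-2081, Add(Rational(6030, 13), -1902))) = Add(559, Mul(-2081, Rational(-18696, 13))) = Add(559, Rational(38906376, 13)) = Rational(38913643, 13)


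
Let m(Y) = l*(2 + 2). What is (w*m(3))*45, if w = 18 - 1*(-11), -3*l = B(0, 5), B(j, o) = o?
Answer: -8700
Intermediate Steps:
l = -5/3 (l = -⅓*5 = -5/3 ≈ -1.6667)
m(Y) = -20/3 (m(Y) = -5*(2 + 2)/3 = -5/3*4 = -20/3)
w = 29 (w = 18 + 11 = 29)
(w*m(3))*45 = (29*(-20/3))*45 = -580/3*45 = -8700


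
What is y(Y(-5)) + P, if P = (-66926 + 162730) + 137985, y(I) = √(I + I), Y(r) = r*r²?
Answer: 233789 + 5*I*√10 ≈ 2.3379e+5 + 15.811*I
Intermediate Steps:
Y(r) = r³
y(I) = √2*√I (y(I) = √(2*I) = √2*√I)
P = 233789 (P = 95804 + 137985 = 233789)
y(Y(-5)) + P = √2*√((-5)³) + 233789 = √2*√(-125) + 233789 = √2*(5*I*√5) + 233789 = 5*I*√10 + 233789 = 233789 + 5*I*√10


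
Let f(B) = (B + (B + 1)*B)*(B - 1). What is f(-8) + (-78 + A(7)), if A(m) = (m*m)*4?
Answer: -314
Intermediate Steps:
A(m) = 4*m**2 (A(m) = m**2*4 = 4*m**2)
f(B) = (-1 + B)*(B + B*(1 + B)) (f(B) = (B + (1 + B)*B)*(-1 + B) = (B + B*(1 + B))*(-1 + B) = (-1 + B)*(B + B*(1 + B)))
f(-8) + (-78 + A(7)) = -8*(-2 - 8 + (-8)**2) + (-78 + 4*7**2) = -8*(-2 - 8 + 64) + (-78 + 4*49) = -8*54 + (-78 + 196) = -432 + 118 = -314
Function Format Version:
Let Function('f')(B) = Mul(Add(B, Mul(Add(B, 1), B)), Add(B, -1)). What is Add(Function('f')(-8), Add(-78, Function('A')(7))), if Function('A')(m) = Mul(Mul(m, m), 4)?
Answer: -314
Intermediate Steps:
Function('A')(m) = Mul(4, Pow(m, 2)) (Function('A')(m) = Mul(Pow(m, 2), 4) = Mul(4, Pow(m, 2)))
Function('f')(B) = Mul(Add(-1, B), Add(B, Mul(B, Add(1, B)))) (Function('f')(B) = Mul(Add(B, Mul(Add(1, B), B)), Add(-1, B)) = Mul(Add(B, Mul(B, Add(1, B))), Add(-1, B)) = Mul(Add(-1, B), Add(B, Mul(B, Add(1, B)))))
Add(Function('f')(-8), Add(-78, Function('A')(7))) = Add(Mul(-8, Add(-2, -8, Pow(-8, 2))), Add(-78, Mul(4, Pow(7, 2)))) = Add(Mul(-8, Add(-2, -8, 64)), Add(-78, Mul(4, 49))) = Add(Mul(-8, 54), Add(-78, 196)) = Add(-432, 118) = -314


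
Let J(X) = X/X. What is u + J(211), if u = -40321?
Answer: -40320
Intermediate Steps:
J(X) = 1
u + J(211) = -40321 + 1 = -40320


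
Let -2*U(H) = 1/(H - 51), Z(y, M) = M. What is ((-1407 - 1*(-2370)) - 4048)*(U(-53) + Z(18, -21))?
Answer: 13472195/208 ≈ 64770.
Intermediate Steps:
U(H) = -1/(2*(-51 + H)) (U(H) = -1/(2*(H - 51)) = -1/(2*(-51 + H)))
((-1407 - 1*(-2370)) - 4048)*(U(-53) + Z(18, -21)) = ((-1407 - 1*(-2370)) - 4048)*(-1/(-102 + 2*(-53)) - 21) = ((-1407 + 2370) - 4048)*(-1/(-102 - 106) - 21) = (963 - 4048)*(-1/(-208) - 21) = -3085*(-1*(-1/208) - 21) = -3085*(1/208 - 21) = -3085*(-4367/208) = 13472195/208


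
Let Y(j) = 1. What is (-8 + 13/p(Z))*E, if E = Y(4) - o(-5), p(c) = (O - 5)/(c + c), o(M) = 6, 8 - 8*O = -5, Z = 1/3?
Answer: 4280/81 ≈ 52.839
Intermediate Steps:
Z = ⅓ (Z = 1*(⅓) = ⅓ ≈ 0.33333)
O = 13/8 (O = 1 - ⅛*(-5) = 1 + 5/8 = 13/8 ≈ 1.6250)
p(c) = -27/(16*c) (p(c) = (13/8 - 5)/(c + c) = -27*1/(2*c)/8 = -27/(16*c))
E = -5 (E = 1 - 1*6 = 1 - 6 = -5)
(-8 + 13/p(Z))*E = (-8 + 13/((-27/(16*⅓))))*(-5) = (-8 + 13/((-27/16*3)))*(-5) = (-8 + 13/(-81/16))*(-5) = (-8 + 13*(-16/81))*(-5) = (-8 - 208/81)*(-5) = -856/81*(-5) = 4280/81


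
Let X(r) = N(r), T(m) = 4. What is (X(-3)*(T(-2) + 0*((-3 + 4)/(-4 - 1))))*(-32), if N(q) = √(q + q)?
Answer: -128*I*√6 ≈ -313.53*I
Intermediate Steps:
N(q) = √2*√q (N(q) = √(2*q) = √2*√q)
X(r) = √2*√r
(X(-3)*(T(-2) + 0*((-3 + 4)/(-4 - 1))))*(-32) = ((√2*√(-3))*(4 + 0*((-3 + 4)/(-4 - 1))))*(-32) = ((√2*(I*√3))*(4 + 0*(1/(-5))))*(-32) = ((I*√6)*(4 + 0*(1*(-⅕))))*(-32) = ((I*√6)*(4 + 0*(-⅕)))*(-32) = ((I*√6)*(4 + 0))*(-32) = ((I*√6)*4)*(-32) = (4*I*√6)*(-32) = -128*I*√6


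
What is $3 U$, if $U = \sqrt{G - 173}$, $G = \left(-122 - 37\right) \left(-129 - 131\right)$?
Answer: $3 \sqrt{41167} \approx 608.69$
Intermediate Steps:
$G = 41340$ ($G = \left(-159\right) \left(-260\right) = 41340$)
$U = \sqrt{41167}$ ($U = \sqrt{41340 - 173} = \sqrt{41167} \approx 202.9$)
$3 U = 3 \sqrt{41167}$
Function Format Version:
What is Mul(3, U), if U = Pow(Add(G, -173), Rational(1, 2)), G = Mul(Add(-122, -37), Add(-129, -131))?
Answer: Mul(3, Pow(41167, Rational(1, 2))) ≈ 608.69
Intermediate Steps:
G = 41340 (G = Mul(-159, -260) = 41340)
U = Pow(41167, Rational(1, 2)) (U = Pow(Add(41340, -173), Rational(1, 2)) = Pow(41167, Rational(1, 2)) ≈ 202.90)
Mul(3, U) = Mul(3, Pow(41167, Rational(1, 2)))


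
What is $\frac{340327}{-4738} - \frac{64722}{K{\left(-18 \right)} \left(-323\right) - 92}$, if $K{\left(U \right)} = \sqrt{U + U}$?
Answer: $- \frac{313220896951}{4458822826} - \frac{31357809 i}{941077} \approx -70.247 - 33.321 i$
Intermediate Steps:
$K{\left(U \right)} = \sqrt{2} \sqrt{U}$ ($K{\left(U \right)} = \sqrt{2 U} = \sqrt{2} \sqrt{U}$)
$\frac{340327}{-4738} - \frac{64722}{K{\left(-18 \right)} \left(-323\right) - 92} = \frac{340327}{-4738} - \frac{64722}{\sqrt{2} \sqrt{-18} \left(-323\right) - 92} = 340327 \left(- \frac{1}{4738}\right) - \frac{64722}{\sqrt{2} \cdot 3 i \sqrt{2} \left(-323\right) - 92} = - \frac{340327}{4738} - \frac{64722}{6 i \left(-323\right) - 92} = - \frac{340327}{4738} - \frac{64722}{- 1938 i - 92} = - \frac{340327}{4738} - \frac{64722}{-92 - 1938 i} = - \frac{340327}{4738} - 64722 \frac{-92 + 1938 i}{3764308} = - \frac{340327}{4738} - \frac{32361 \left(-92 + 1938 i\right)}{1882154}$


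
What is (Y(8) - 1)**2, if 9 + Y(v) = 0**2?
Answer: 100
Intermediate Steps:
Y(v) = -9 (Y(v) = -9 + 0**2 = -9 + 0 = -9)
(Y(8) - 1)**2 = (-9 - 1)**2 = (-10)**2 = 100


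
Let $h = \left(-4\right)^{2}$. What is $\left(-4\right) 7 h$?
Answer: $-448$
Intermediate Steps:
$h = 16$
$\left(-4\right) 7 h = \left(-4\right) 7 \cdot 16 = \left(-28\right) 16 = -448$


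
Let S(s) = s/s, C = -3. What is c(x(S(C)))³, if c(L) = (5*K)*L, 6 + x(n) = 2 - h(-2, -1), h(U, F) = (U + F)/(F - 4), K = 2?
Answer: -97336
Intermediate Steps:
S(s) = 1
h(U, F) = (F + U)/(-4 + F)
x(n) = -23/5 (x(n) = -6 + (2 - (-1 - 2)/(-4 - 1)) = -6 + (2 - (-3)/(-5)) = -6 + (2 - (-1)*(-3)/5) = -6 + (2 - 1*⅗) = -6 + (2 - ⅗) = -6 + 7/5 = -23/5)
c(L) = 10*L (c(L) = (5*2)*L = 10*L)
c(x(S(C)))³ = (10*(-23/5))³ = (-46)³ = -97336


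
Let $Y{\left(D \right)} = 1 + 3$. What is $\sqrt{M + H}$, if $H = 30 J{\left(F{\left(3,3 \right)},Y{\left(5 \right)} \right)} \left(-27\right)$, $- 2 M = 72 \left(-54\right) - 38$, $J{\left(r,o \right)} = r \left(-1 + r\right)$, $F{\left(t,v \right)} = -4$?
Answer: $i \sqrt{14237} \approx 119.32 i$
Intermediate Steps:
$Y{\left(D \right)} = 4$
$M = 1963$ ($M = - \frac{72 \left(-54\right) - 38}{2} = - \frac{-3888 - 38}{2} = \left(- \frac{1}{2}\right) \left(-3926\right) = 1963$)
$H = -16200$ ($H = 30 \left(- 4 \left(-1 - 4\right)\right) \left(-27\right) = 30 \left(\left(-4\right) \left(-5\right)\right) \left(-27\right) = 30 \cdot 20 \left(-27\right) = 600 \left(-27\right) = -16200$)
$\sqrt{M + H} = \sqrt{1963 - 16200} = \sqrt{-14237} = i \sqrt{14237}$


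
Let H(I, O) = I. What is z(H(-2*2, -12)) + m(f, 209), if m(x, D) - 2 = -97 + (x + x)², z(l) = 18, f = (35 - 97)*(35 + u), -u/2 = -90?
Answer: 710755523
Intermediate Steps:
u = 180 (u = -2*(-90) = 180)
f = -13330 (f = (35 - 97)*(35 + 180) = -62*215 = -13330)
m(x, D) = -95 + 4*x² (m(x, D) = 2 + (-97 + (x + x)²) = 2 + (-97 + (2*x)²) = 2 + (-97 + 4*x²) = -95 + 4*x²)
z(H(-2*2, -12)) + m(f, 209) = 18 + (-95 + 4*(-13330)²) = 18 + (-95 + 4*177688900) = 18 + (-95 + 710755600) = 18 + 710755505 = 710755523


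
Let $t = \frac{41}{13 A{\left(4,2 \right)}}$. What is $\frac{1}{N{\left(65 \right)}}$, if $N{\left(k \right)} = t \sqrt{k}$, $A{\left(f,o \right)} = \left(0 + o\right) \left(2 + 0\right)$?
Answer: $\frac{4 \sqrt{65}}{205} \approx 0.15731$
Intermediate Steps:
$A{\left(f,o \right)} = 2 o$ ($A{\left(f,o \right)} = o 2 = 2 o$)
$t = \frac{41}{52}$ ($t = \frac{41}{13 \cdot 2 \cdot 2} = \frac{41}{13 \cdot 4} = \frac{41}{52} \approx 0.78846$)
$N{\left(k \right)} = \frac{41 \sqrt{k}}{52}$
$\frac{1}{N{\left(65 \right)}} = \frac{1}{\frac{41}{52} \sqrt{65}} = \frac{4 \sqrt{65}}{205}$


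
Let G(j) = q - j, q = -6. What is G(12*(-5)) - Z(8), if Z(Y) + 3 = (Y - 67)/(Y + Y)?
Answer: 971/16 ≈ 60.688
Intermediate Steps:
Z(Y) = -3 + (-67 + Y)/(2*Y) (Z(Y) = -3 + (Y - 67)/(Y + Y) = -3 + (-67 + Y)/((2*Y)) = -3 + (-67 + Y)*(1/(2*Y)) = -3 + (-67 + Y)/(2*Y))
G(j) = -6 - j
G(12*(-5)) - Z(8) = (-6 - 12*(-5)) - (-67 - 5*8)/(2*8) = (-6 - 1*(-60)) - (-67 - 40)/(2*8) = (-6 + 60) - (-107)/(2*8) = 54 - 1*(-107/16) = 54 + 107/16 = 971/16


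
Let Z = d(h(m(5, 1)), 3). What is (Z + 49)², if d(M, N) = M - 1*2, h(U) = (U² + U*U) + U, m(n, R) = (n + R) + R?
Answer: 23104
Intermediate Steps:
m(n, R) = n + 2*R (m(n, R) = (R + n) + R = n + 2*R)
h(U) = U + 2*U² (h(U) = (U² + U²) + U = 2*U² + U = U + 2*U²)
d(M, N) = -2 + M (d(M, N) = M - 2 = -2 + M)
Z = 103 (Z = -2 + (5 + 2*1)*(1 + 2*(5 + 2*1)) = -2 + (5 + 2)*(1 + 2*(5 + 2)) = -2 + 7*(1 + 2*7) = -2 + 7*(1 + 14) = -2 + 7*15 = -2 + 105 = 103)
(Z + 49)² = (103 + 49)² = 152² = 23104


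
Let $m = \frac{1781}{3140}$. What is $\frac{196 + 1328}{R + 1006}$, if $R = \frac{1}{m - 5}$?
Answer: $\frac{3535426}{2333229} \approx 1.5153$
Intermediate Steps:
$m = \frac{1781}{3140}$ ($m = 1781 \cdot \frac{1}{3140} = \frac{1781}{3140} \approx 0.5672$)
$R = - \frac{3140}{13919}$ ($R = \frac{1}{\frac{1781}{3140} - 5} = \frac{1}{- \frac{13919}{3140}} = - \frac{3140}{13919} \approx -0.22559$)
$\frac{196 + 1328}{R + 1006} = \frac{196 + 1328}{- \frac{3140}{13919} + 1006} = \frac{1524}{\frac{13999374}{13919}} = 1524 \cdot \frac{13919}{13999374} = \frac{3535426}{2333229}$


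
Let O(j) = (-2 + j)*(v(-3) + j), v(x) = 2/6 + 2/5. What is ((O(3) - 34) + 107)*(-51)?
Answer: -19567/5 ≈ -3913.4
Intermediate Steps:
v(x) = 11/15 (v(x) = 2*(⅙) + 2*(⅕) = ⅓ + ⅖ = 11/15)
O(j) = (-2 + j)*(11/15 + j)
((O(3) - 34) + 107)*(-51) = (((-22/15 + 3² - 19/15*3) - 34) + 107)*(-51) = (((-22/15 + 9 - 19/5) - 34) + 107)*(-51) = ((56/15 - 34) + 107)*(-51) = (-454/15 + 107)*(-51) = (1151/15)*(-51) = -19567/5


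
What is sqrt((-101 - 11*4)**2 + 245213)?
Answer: 3*sqrt(29582) ≈ 515.98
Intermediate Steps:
sqrt((-101 - 11*4)**2 + 245213) = sqrt((-101 - 44)**2 + 245213) = sqrt((-145)**2 + 245213) = sqrt(21025 + 245213) = sqrt(266238) = 3*sqrt(29582)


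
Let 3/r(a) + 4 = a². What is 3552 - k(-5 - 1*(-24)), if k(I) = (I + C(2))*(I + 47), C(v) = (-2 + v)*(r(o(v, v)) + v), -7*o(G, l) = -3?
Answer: 2298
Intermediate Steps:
o(G, l) = 3/7 (o(G, l) = -⅐*(-3) = 3/7)
r(a) = 3/(-4 + a²)
C(v) = (-2 + v)*(-147/187 + v) (C(v) = (-2 + v)*(3/(-4 + (3/7)²) + v) = (-2 + v)*(3/(-4 + 9/49) + v) = (-2 + v)*(3/(-187/49) + v) = (-2 + v)*(3*(-49/187) + v) = (-2 + v)*(-147/187 + v))
k(I) = I*(47 + I) (k(I) = (I + (294/187 + 2² - 521/187*2))*(I + 47) = (I + (294/187 + 4 - 1042/187))*(47 + I) = (I + 0)*(47 + I) = I*(47 + I))
3552 - k(-5 - 1*(-24)) = 3552 - (-5 - 1*(-24))*(47 + (-5 - 1*(-24))) = 3552 - (-5 + 24)*(47 + (-5 + 24)) = 3552 - 19*(47 + 19) = 3552 - 19*66 = 3552 - 1*1254 = 3552 - 1254 = 2298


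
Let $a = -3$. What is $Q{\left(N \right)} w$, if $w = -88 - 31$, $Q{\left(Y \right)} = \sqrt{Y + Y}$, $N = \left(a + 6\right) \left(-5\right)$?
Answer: $- 119 i \sqrt{30} \approx - 651.79 i$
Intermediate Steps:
$N = -15$ ($N = \left(-3 + 6\right) \left(-5\right) = 3 \left(-5\right) = -15$)
$Q{\left(Y \right)} = \sqrt{2} \sqrt{Y}$ ($Q{\left(Y \right)} = \sqrt{2 Y} = \sqrt{2} \sqrt{Y}$)
$w = -119$
$Q{\left(N \right)} w = \sqrt{2} \sqrt{-15} \left(-119\right) = \sqrt{2} i \sqrt{15} \left(-119\right) = i \sqrt{30} \left(-119\right) = - 119 i \sqrt{30}$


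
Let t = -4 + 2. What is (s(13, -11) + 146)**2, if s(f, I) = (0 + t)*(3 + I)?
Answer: 26244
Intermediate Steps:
t = -2
s(f, I) = -6 - 2*I (s(f, I) = (0 - 2)*(3 + I) = -2*(3 + I) = -6 - 2*I)
(s(13, -11) + 146)**2 = ((-6 - 2*(-11)) + 146)**2 = ((-6 + 22) + 146)**2 = (16 + 146)**2 = 162**2 = 26244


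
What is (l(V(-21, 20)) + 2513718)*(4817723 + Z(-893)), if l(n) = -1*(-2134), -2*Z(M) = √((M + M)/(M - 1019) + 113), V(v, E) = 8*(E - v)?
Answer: 12120678044996 - 628963*√26032119/239 ≈ 1.2121e+13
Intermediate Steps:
V(v, E) = -8*v + 8*E
Z(M) = -√(113 + 2*M/(-1019 + M))/2 (Z(M) = -√((M + M)/(M - 1019) + 113)/2 = -√((2*M)/(-1019 + M) + 113)/2 = -√(2*M/(-1019 + M) + 113)/2 = -√(113 + 2*M/(-1019 + M))/2)
l(n) = 2134
(l(V(-21, 20)) + 2513718)*(4817723 + Z(-893)) = (2134 + 2513718)*(4817723 - √217842*√(-1/(-1019 - 893))/2) = 2515852*(4817723 - √217842*√(-1/(-1912))/2) = 2515852*(4817723 - √26032119/478/2) = 2515852*(4817723 - √26032119/956) = 12120678044996 - 628963*√26032119/239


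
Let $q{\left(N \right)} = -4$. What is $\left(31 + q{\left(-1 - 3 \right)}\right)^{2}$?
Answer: $729$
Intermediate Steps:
$\left(31 + q{\left(-1 - 3 \right)}\right)^{2} = \left(31 - 4\right)^{2} = 27^{2} = 729$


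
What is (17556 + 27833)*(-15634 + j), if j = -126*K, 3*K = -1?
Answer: -707705288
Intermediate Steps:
K = -⅓ (K = (⅓)*(-1) = -⅓ ≈ -0.33333)
j = 42 (j = -126*(-⅓) = 42)
(17556 + 27833)*(-15634 + j) = (17556 + 27833)*(-15634 + 42) = 45389*(-15592) = -707705288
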